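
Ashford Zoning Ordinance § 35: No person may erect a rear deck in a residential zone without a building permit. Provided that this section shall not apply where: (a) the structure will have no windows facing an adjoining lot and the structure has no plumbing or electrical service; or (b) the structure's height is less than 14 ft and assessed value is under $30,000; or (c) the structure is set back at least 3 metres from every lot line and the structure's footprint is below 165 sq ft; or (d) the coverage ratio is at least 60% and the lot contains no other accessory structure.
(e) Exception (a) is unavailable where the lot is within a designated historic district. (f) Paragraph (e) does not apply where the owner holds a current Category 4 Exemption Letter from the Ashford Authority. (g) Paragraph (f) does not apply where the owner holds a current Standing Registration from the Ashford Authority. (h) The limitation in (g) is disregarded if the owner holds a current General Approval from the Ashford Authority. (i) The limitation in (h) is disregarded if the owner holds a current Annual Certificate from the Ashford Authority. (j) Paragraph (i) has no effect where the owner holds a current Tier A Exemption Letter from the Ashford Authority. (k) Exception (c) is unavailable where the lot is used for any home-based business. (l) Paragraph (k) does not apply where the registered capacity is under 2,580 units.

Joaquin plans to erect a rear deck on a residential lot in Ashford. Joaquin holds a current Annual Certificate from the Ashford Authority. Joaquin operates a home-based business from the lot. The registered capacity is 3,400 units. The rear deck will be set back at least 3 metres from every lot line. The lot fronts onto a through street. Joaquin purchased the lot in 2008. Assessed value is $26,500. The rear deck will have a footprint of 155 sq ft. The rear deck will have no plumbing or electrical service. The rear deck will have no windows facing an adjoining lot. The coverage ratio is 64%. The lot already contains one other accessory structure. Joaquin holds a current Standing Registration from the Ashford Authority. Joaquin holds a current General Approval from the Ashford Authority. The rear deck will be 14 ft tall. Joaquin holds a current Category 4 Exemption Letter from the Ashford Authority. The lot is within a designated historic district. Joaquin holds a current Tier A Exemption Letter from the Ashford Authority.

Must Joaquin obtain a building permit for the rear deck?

No — exception (a) applies; Joaquin does not need a building permit.

Exception (a): no windows face an adjoining lot; there is no plumbing or electrical service — every condition holds. Applying paragraphs (e)–(j): (e) would limit (a) — the lot is in a historic district — but (f) sets (e) aside: (f) operates against (e): a current Category 4 Exemption Letter is held. (g) operates (a current Standing Registration is held), but is displaced by (h): (h) operates against (g): a current General Approval is held. (i) is triggered (a current Annual Certificate is held), but is overridden by (j): (j) operates against (i): a current Tier A Exemption Letter is held. (a) remains available.
Exception (b) does not apply: the structure's height is 14 ft, not less than 14 ft.
All of (c)'s requirements are met (the setback is at least 3 m on every side; the structure's footprint is 155 sq ft, below the 165 sq ft limit). Turning to paragraphs (k)–(l): (k) operates — a home-based business operates on the lot. (l) is inapplicable (the registered capacity is 3,400 units, not under 2,580 units), so (k) stands. (c) is therefore removed.
Exception (d) does not apply: the lot already has another accessory structure.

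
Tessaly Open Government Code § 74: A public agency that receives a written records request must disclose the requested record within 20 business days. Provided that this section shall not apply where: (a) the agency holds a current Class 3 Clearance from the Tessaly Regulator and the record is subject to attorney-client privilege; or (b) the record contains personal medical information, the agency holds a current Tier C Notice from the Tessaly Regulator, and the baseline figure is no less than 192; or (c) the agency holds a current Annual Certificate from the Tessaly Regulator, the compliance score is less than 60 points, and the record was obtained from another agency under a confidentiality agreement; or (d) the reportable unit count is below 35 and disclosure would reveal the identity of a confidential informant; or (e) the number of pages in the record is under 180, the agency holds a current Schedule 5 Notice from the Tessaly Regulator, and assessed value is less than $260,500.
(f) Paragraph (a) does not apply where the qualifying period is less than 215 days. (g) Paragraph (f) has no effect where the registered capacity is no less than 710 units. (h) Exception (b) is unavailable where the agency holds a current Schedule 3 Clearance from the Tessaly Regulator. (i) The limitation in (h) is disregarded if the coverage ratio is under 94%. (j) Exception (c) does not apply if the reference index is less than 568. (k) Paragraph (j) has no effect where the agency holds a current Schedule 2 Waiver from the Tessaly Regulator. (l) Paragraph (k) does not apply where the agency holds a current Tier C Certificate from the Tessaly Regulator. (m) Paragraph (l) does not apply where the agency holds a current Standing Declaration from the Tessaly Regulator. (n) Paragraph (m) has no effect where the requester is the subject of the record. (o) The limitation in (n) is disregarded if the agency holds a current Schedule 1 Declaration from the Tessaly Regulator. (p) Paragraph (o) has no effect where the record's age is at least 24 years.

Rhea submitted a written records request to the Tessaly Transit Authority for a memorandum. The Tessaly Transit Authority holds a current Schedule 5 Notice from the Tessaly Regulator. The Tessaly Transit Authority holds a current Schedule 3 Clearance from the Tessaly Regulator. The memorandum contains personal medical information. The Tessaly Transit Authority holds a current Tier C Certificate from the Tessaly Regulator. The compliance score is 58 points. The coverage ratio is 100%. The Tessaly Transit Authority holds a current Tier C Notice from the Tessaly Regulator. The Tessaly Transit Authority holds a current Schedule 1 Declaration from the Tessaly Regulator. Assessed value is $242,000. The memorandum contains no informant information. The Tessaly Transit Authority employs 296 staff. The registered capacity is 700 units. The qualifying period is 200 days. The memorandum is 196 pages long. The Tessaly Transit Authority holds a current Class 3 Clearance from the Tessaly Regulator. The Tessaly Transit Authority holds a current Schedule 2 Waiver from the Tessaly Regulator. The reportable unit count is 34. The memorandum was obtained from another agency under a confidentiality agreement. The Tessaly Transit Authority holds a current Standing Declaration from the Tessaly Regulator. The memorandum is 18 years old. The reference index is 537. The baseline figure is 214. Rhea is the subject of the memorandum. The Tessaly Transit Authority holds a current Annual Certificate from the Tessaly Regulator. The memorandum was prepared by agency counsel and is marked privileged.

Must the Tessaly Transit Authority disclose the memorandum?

Exception (a) is satisfied on its face — a current Class 3 Clearance is held; the memorandum is privileged. However, paragraphs (f)–(g) must be considered: (f) operates against (a): the qualifying period is 200 days, less than the 215 days limit. (g) is not triggered (the registered capacity is 700 units, short of 710 units), so (f) stands. So (a) is unavailable.
All of (b)'s requirements are met (the memorandum contains personal medical information; a current Tier C Notice is held; the baseline figure is 214, meeting the 192 threshold). But: (h) operates against (b): a current Schedule 3 Clearance is held. (i), which would lift (h), does not operate here — the coverage ratio is 100%, not under 94%. (b) is therefore removed.
Exception (c): a current Annual Certificate is held; the compliance score is 58 points, less than the 60 points limit; the memorandum was obtained under a confidentiality agreement — every condition holds. Applying paragraphs (j)–(p): (j) would limit (c) — the reference index is 537, less than the 568 limit — but (k) sets (j) aside: (k) applies — a current Schedule 2 Waiver is held. (l) would limit (k) — a current Tier C Certificate is held — but (m) sets (l) aside: (m) operates — a current Standing Declaration is held. (n) would limit (m) — Rhea is the subject of the memorandum — but (o) sets (n) aside: (o) operates against (n): a current Schedule 1 Declaration is held. (p) is not engaged (the record's age is 18 years, short of 24 years), so (o) stands. (c) remains available.
Exception (d) does not apply: the memorandum contains no informant information.
Exception (e) fails — the number of pages in the record is 196, not under 180.

No — exception (c) applies; the Tessaly Transit Authority is not required to disclose the memorandum.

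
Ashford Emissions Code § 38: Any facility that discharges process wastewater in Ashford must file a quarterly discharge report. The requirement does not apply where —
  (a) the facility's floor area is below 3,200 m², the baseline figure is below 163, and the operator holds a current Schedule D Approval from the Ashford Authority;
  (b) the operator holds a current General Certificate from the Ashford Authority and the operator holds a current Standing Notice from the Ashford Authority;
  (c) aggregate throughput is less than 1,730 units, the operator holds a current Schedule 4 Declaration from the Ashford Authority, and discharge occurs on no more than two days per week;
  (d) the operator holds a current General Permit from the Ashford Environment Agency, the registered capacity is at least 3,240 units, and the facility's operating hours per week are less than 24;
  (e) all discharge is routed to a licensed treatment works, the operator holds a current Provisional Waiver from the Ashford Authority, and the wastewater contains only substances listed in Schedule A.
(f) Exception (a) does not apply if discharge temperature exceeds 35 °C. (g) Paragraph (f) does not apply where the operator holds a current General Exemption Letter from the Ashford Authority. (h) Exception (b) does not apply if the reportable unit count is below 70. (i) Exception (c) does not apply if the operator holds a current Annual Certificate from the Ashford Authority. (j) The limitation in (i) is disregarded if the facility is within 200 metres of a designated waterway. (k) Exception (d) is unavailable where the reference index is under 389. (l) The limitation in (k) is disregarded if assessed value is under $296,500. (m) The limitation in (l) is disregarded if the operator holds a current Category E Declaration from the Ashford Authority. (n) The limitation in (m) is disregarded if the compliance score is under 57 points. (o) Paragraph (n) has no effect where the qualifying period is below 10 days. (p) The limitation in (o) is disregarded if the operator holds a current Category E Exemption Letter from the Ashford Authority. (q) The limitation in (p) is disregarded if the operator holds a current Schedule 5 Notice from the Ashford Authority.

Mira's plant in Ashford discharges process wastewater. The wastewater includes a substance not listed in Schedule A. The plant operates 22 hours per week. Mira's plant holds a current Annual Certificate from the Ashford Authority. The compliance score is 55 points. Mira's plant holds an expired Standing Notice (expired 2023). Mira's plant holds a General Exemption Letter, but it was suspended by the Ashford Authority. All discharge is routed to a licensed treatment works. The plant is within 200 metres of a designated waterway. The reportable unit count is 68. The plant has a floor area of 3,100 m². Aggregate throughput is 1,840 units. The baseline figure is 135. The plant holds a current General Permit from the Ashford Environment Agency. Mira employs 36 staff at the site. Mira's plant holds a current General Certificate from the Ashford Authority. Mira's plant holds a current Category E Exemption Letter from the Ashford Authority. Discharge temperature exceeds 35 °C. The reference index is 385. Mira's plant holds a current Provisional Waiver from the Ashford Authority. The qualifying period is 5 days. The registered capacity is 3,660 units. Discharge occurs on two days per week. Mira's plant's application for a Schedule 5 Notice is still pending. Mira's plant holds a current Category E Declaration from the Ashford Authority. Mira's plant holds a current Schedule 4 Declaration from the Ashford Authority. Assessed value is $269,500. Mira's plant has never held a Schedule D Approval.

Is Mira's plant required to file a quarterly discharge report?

Exception (a) does not apply: the Schedule D Approval is not current.
Exception (b) fails — the Standing Notice is not current.
Exception (c) does not apply: aggregate throughput is 1,840 units, not less than 1,730 units.
Exception (d)'s conditions are all satisfied: a current General Permit is held; the registered capacity is 3,660 units, meeting the 3,240 units threshold; the facility's operating hours per week are 22, less than the 24 limit. Applying paragraphs (k)–(q): (k) would limit (d) — the reference index is 385, under the 389 limit — but (l) sets (k) aside: (l) applies — assessed value is $269,500, under the $296,500 limit. (m) operates (a current Category E Declaration is held), but is itself disapplied by (n): (n) is engaged — the compliance score is 55 points, under the 57 points limit. (o) applies (the qualifying period is 5 days, below the 10 days limit), but is displaced by (p): (p) operates against (o): a current Category E Exemption Letter is held. (q), which would lift (p), is inapplicable — no current Schedule 5 Notice is held. (d) remains available.
Exception (e) requires that the wastewater contains only substances listed in Schedule A; but the wastewater includes a non-Schedule-A substance, so (e) is unavailable.

No — exception (d) applies; Mira's plant is not required to file a quarterly discharge report.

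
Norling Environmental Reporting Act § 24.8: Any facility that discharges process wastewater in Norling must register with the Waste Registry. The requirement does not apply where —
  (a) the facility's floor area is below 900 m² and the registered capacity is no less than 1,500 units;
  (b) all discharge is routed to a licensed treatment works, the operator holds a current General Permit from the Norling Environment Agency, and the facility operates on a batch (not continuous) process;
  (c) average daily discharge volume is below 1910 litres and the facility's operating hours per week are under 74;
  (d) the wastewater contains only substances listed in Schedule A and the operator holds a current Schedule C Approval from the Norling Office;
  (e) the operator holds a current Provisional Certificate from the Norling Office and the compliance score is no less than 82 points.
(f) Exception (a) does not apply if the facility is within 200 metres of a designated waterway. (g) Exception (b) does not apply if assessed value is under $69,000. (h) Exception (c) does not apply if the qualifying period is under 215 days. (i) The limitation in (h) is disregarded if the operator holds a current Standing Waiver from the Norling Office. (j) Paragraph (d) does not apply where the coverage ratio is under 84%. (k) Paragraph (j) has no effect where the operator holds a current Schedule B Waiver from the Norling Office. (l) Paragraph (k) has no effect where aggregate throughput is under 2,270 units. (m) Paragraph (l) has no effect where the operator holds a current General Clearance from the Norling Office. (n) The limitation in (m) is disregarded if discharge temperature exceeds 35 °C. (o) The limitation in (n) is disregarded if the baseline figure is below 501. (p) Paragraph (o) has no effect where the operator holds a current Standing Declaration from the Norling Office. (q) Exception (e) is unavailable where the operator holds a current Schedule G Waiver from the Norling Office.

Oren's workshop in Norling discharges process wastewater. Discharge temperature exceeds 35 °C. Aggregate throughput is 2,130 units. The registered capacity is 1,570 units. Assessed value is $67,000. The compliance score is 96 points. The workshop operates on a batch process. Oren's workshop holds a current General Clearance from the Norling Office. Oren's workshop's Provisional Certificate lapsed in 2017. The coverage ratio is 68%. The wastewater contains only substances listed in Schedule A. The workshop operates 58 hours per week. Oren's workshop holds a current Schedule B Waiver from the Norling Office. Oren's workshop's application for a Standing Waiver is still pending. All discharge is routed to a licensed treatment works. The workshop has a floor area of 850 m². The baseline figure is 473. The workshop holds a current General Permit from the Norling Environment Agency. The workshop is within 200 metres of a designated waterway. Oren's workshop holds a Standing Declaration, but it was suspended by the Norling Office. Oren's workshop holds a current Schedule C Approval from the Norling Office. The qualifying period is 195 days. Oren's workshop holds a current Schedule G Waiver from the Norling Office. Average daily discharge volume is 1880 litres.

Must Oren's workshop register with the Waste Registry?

All of (a)'s requirements are met (the facility's floor area is 850 m², below the 900 m² limit; the registered capacity is 1,570 units, meeting the 1,500 units threshold). Turning to paragraph (f): (f) operates against (a): the workshop is within 200 m of a designated waterway. So (a) is unavailable.
Exception (b): discharge is routed to a licensed treatment works; a current General Permit is held; the facility operates on a batch process — every condition holds. But applying paragraph (g): (g) operates against (b): assessed value is $67,000, under the $69,000 limit. So (b) is unavailable.
Exception (c)'s conditions are all satisfied: average daily discharge volume is 1880 litres, below the 1910 litres limit; the facility's operating hours per week are 58, under the 74 limit. But: (h) operates — the qualifying period is 195 days, under the 215 days limit. (i) is inapplicable (no current Standing Waiver is held), so (h) stands. (c) is therefore removed.
All of (d)'s requirements are met (the wastewater is Schedule-A-only; a current Schedule C Approval is held). Under paragraphs (j)–(p): (j) would limit (d) — the coverage ratio is 68%, under the 84% limit — but (k) sets (j) aside: (k) operates against (j): a current Schedule B Waiver is held. (l) is triggered (aggregate throughput is 2,130 units, under the 2,270 units limit), but yields to (m): (m) operates against (l): a current General Clearance is held. (n) would limit (m) — discharge temperature exceeds 35 °C — but (o) sets (n) aside: (o) operates against (n): the baseline figure is 473, below the 501 limit. (p) is not engaged (no current Standing Declaration is held), so (o) stands. Exception (d) stands.
Exception (e) requires that the operator holds a current Provisional Certificate from the Norling Office; but no current Provisional Certificate is held, so (e) is unavailable.

No — exception (d) applies; Oren's workshop is not required to register with the Waste Registry.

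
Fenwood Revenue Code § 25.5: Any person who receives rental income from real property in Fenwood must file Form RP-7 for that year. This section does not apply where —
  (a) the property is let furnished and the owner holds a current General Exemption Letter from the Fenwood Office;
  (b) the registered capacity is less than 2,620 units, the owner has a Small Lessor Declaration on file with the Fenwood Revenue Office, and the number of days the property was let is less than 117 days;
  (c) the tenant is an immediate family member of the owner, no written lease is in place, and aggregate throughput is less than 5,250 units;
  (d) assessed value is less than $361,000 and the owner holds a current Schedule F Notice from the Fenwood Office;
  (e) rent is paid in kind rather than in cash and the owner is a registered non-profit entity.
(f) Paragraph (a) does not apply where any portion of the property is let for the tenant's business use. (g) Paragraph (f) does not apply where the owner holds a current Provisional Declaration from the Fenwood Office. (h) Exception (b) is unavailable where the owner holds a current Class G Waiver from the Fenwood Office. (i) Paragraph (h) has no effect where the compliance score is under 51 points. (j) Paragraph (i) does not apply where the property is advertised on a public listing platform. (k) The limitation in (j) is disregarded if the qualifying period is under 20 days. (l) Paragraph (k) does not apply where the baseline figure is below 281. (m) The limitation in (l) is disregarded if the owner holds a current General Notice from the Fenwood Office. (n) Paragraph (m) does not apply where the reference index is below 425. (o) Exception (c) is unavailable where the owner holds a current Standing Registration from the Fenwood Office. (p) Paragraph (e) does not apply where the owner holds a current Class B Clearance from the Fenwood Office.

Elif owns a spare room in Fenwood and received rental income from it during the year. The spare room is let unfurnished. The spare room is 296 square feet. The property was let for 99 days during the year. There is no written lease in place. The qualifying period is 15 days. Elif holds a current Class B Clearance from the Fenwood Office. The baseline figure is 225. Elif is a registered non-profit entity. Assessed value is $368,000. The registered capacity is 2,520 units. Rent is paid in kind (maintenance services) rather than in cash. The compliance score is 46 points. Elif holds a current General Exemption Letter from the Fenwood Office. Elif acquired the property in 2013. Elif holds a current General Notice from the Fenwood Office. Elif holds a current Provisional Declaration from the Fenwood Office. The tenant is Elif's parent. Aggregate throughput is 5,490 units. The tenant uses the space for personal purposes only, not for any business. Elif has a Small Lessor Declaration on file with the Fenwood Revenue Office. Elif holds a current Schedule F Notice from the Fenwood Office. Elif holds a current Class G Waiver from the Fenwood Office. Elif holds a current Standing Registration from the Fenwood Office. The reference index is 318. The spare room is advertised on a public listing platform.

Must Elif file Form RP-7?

Exception (a) requires that the property is let furnished; but the property is let unfurnished, so (a) is unavailable.
Exception (b) is satisfied on its face — the registered capacity is 2,520 units, less than the 2,620 units limit; a Small Lessor Declaration is on file; the number of days the property was let is 99 days, less than the 117 days limit. Turning to paragraphs (h)–(n): (h) operates — a current Class G Waiver is held. (i) applies (the compliance score is 46 points, under the 51 points limit), but is set aside by (j): (j) operates — the property is publicly advertised. (k) would limit (j) — the qualifying period is 15 days, under the 20 days limit — but (l) sets (k) aside: (l) operates against (k): the baseline figure is 225, below the 281 limit. (m) operates (a current General Notice is held), but is itself disapplied by (n): (n) operates against (m): the reference index is 318, below the 425 limit. So (b) is unavailable.
Exception (c) does not apply: aggregate throughput is 5,490 units, not less than 5,250 units.
Exception (d) does not apply: assessed value is $368,000, not less than $361,000.
Exception (e) is satisfied on its face — rent is paid in kind; Elif is a registered non-profit. Turning to paragraph (p): (p) operates against (e): a current Class B Clearance is held. So (e) is unavailable.
No exception displaces § 25.5.

Yes — Elif must file Form RP-7.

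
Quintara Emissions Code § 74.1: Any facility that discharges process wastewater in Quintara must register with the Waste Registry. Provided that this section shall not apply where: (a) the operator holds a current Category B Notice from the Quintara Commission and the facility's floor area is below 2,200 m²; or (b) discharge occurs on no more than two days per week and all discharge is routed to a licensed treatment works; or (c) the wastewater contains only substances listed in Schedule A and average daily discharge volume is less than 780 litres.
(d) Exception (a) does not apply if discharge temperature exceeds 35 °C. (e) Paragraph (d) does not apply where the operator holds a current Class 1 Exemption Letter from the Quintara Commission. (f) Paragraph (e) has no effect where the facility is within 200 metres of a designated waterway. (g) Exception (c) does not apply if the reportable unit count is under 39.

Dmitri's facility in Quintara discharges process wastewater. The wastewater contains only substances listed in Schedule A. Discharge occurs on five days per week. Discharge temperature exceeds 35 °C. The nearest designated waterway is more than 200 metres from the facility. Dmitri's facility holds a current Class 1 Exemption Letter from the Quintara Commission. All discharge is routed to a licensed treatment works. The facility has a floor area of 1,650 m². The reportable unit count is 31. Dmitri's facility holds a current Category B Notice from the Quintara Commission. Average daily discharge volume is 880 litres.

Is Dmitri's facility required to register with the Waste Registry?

No — exception (a) applies; Dmitri's facility is not required to register with the Waste Registry.

Exception (a) is satisfied on its face — a current Category B Notice is held; the facility's floor area is 1,650 m², below the 2,200 m² limit. As to paragraphs (d)–(f): (d) would limit (a) — discharge temperature exceeds 35 °C — but (e) sets (d) aside: (e) operates against (d): a current Class 1 Exemption Letter is held. (f), which would lift (e), is not triggered — the facility is more than 200 m from any designated waterway. Exception (a) stands.
Exception (b) does not apply: discharge occurs on five days per week.
Exception (c) does not apply: average daily discharge volume is 880 litres, not less than 780 litres.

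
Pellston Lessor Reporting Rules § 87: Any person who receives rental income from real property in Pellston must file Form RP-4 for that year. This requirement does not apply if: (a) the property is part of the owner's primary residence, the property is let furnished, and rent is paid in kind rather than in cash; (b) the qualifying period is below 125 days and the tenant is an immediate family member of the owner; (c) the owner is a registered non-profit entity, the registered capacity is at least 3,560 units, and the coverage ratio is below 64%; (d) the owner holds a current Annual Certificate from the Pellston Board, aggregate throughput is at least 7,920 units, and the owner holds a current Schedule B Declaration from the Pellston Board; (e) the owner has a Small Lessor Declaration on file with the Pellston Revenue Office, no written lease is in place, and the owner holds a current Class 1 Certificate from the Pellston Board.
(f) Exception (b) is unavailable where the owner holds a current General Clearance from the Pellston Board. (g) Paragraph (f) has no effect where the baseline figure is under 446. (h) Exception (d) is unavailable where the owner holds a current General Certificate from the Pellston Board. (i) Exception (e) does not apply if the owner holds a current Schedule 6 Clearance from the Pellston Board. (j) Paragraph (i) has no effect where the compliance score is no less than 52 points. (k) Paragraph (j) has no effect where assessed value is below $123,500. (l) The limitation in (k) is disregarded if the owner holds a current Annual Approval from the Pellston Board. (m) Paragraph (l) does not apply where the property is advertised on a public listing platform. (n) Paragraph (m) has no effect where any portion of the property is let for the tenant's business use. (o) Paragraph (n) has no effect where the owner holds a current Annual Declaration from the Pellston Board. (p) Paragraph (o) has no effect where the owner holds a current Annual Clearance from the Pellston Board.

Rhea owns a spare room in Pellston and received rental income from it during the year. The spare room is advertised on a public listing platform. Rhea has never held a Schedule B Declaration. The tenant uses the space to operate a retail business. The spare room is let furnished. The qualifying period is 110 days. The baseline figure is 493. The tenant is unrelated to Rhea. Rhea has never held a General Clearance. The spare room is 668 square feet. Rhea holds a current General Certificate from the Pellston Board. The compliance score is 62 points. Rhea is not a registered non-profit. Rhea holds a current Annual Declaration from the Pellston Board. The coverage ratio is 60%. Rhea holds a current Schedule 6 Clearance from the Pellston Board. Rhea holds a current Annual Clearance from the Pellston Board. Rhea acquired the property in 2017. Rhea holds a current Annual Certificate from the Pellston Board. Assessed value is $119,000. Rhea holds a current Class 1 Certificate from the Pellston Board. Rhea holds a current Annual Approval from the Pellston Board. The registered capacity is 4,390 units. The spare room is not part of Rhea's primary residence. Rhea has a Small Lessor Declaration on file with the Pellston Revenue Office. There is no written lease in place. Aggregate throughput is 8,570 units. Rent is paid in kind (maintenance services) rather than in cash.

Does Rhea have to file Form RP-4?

Exception (a) requires that the property is part of the owner's primary residence; but the spare room is not part of the primary residence, so (a) is unavailable.
Exception (b) does not apply: the tenant is unrelated to the owner.
Exception (c) does not apply: Rhea is not a registered non-profit.
Exception (d) does not apply: the Schedule B Declaration is not current.
Exception (e) is satisfied on its face — a Small Lessor Declaration is on file; there is no written lease; a current Class 1 Certificate is held. Considering the limiting provisions: (i) would limit (e) — a current Schedule 6 Clearance is held — but (j) sets (i) aside: (j) is triggered — the compliance score is 62 points, meeting the 52 points threshold. (k) operates (assessed value is $119,000, below the $123,500 limit), but yields to (l): (l) applies — a current Annual Approval is held. (m) would limit (l) — the property is publicly advertised — but (n) sets (m) aside: (n) operates against (m): the space is let for business use. (o) would limit (n) — a current Annual Declaration is held — but (p) sets (o) aside: (p) operates against (o): a current Annual Clearance is held. So (e) applies.

No — exception (e) applies; Rhea is not required to file Form RP-4.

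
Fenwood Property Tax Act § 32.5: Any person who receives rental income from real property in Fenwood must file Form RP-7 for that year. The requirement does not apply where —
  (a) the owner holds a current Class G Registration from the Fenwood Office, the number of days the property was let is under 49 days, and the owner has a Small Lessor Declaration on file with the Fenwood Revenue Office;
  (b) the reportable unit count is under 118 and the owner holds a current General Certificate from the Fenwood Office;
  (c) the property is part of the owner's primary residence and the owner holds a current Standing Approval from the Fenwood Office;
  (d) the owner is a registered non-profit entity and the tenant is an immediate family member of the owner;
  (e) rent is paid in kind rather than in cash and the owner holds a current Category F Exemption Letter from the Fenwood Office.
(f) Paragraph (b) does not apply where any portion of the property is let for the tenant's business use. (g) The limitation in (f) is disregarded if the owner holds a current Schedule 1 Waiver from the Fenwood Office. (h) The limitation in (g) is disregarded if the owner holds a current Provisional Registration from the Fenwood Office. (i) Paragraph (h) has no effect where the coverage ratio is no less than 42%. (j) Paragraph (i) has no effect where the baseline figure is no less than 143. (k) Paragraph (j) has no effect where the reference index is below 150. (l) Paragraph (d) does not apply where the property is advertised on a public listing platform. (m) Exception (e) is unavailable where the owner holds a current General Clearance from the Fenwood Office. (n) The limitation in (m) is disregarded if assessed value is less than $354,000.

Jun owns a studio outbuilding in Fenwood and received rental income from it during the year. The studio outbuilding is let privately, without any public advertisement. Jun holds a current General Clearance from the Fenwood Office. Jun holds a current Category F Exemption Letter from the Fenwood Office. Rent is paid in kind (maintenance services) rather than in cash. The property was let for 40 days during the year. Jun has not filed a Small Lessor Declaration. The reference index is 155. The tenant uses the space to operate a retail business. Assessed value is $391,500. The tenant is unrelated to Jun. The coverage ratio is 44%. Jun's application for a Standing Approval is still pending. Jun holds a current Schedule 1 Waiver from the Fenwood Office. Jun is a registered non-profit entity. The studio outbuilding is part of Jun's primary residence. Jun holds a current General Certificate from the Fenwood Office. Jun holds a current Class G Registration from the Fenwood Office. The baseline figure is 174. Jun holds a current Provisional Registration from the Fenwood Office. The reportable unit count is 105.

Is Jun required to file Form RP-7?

Exception (a) does not apply: no Small Lessor Declaration is on file.
Exception (b) is satisfied on its face — the reportable unit count is 105, under the 118 limit; a current General Certificate is held. However, paragraphs (f)–(k) must be considered: (f) is triggered — the space is let for business use. (g) would limit (f) — a current Schedule 1 Waiver is held — but (h) sets (g) aside: (h) operates against (g): a current Provisional Registration is held. (i) operates (the coverage ratio is 44%, meeting the 42% threshold), but is itself disapplied by (j): (j) operates against (i): the baseline figure is 174, meeting the 143 threshold. (k), which would lift (j), is inapplicable — the reference index is 155, not below 150. (b) is therefore removed.
Exception (c) requires that the owner holds a current Standing Approval from the Fenwood Office; but there is no Standing Approval in force, so (c) is unavailable.
Exception (d) does not apply: the tenant is unrelated to the owner.
Exception (e)'s conditions are all satisfied: rent is paid in kind; a current Category F Exemption Letter is held. But: (m) operates against (e): a current General Clearance is held. (n), which would lift (m), is inapplicable — assessed value is $391,500, not less than $354,000. Exception (e) does not apply.
Every exception is unavailable, so the rule governs.

Yes — Jun must file Form RP-7.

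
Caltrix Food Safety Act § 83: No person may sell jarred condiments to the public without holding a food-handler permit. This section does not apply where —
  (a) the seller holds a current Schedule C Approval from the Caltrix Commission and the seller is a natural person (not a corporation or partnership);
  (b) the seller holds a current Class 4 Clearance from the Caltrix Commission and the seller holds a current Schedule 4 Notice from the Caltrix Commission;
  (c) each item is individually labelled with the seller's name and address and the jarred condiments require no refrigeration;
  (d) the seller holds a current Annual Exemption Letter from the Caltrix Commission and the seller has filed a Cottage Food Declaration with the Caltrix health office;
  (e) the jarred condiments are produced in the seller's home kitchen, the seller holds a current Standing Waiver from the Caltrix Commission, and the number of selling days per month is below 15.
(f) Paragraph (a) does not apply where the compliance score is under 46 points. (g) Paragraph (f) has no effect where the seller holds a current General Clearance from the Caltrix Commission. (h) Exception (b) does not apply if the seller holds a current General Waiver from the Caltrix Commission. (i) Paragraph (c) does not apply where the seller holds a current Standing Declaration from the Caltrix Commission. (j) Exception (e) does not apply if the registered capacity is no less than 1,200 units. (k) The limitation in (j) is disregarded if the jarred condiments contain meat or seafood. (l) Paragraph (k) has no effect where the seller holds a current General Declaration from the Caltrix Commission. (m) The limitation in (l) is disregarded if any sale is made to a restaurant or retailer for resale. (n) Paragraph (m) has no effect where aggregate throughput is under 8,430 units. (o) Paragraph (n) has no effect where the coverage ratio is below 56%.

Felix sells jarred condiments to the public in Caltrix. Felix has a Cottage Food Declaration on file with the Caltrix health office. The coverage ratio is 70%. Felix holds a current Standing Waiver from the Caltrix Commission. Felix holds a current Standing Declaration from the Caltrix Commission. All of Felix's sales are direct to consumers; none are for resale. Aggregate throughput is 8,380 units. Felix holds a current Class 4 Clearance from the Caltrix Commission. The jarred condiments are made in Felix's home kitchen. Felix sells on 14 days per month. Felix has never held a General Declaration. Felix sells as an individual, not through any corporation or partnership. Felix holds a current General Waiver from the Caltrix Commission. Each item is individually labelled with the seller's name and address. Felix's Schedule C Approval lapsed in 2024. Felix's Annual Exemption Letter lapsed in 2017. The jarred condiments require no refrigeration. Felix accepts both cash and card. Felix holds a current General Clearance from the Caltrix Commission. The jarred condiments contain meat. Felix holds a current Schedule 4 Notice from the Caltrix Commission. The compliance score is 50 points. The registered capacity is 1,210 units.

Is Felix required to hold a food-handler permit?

No — exception (e) applies; Felix is not required to hold a food-handler permit.

Exception (a) fails — there is no Schedule C Approval in force.
All of (b)'s requirements are met (a current Class 4 Clearance is held; a current Schedule 4 Notice is held). But: (h) operates against (b): a current General Waiver is held. Exception (b) does not apply.
Exception (c)'s conditions are all satisfied: items are individually labelled; the jarred condiments are shelf-stable. But applying paragraph (i): (i) operates against (c): a current Standing Declaration is held. So (c) is unavailable.
Exception (d) does not apply: no current Annual Exemption Letter is held.
Exception (e): the jarred condiments are home-kitchen produced; a current Standing Waiver is held; the number of selling days per month is 14, below the 15 limit — every condition holds. Considering the limiting provisions: (j) would limit (e) — the registered capacity is 1,210 units, meeting the 1,200 units threshold — but (k) sets (j) aside: (k) operates — the jarred condiments contain meat. (l) is inapplicable (there is no General Declaration in force), so (k) stands. Exception (e) stands.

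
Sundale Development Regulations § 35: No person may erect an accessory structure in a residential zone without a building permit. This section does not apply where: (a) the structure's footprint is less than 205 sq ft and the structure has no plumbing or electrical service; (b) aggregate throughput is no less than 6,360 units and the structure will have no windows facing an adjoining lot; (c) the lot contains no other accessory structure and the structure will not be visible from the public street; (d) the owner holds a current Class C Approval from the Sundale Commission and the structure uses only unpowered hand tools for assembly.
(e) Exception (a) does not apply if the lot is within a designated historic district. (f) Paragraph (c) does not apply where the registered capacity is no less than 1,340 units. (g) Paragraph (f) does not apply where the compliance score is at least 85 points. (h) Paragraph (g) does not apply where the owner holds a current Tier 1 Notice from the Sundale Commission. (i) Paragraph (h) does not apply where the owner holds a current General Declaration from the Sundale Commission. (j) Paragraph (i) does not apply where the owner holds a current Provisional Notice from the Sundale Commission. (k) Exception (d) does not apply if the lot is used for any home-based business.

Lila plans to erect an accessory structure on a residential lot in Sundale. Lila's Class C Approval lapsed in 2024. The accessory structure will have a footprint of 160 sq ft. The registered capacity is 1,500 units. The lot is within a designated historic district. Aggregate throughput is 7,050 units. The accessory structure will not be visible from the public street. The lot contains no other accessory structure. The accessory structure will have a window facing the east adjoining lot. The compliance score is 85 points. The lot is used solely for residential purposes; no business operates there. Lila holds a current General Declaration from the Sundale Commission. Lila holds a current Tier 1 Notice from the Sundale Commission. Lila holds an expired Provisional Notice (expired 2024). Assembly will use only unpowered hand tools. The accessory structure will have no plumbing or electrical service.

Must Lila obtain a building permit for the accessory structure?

Exception (a)'s conditions are all satisfied: the structure's footprint is 160 sq ft, less than the 205 sq ft limit; there is no plumbing or electrical service. Turning to paragraph (e): (e) operates against (a): the lot is in a historic district. Exception (a) does not apply.
Exception (b) does not apply: a window faces an adjoining lot.
Exception (c) is satisfied on its face — the lot has no other accessory structure; the structure will not be visible from the street. Under paragraphs (f)–(j): (f) is triggered (the registered capacity is 1,500 units, meeting the 1,340 units threshold), but is itself disapplied by (g): (g) operates against (f): the compliance score is 85 points, meeting the 85 points threshold. (h) is triggered (a current Tier 1 Notice is held), but is displaced by (i): (i) is engaged — a current General Declaration is held. (j) is inapplicable (there is no Provisional Notice in force), so (i) stands. (c) remains available.
Exception (d) does not apply: there is no Class C Approval in force.

No — exception (c) applies; Lila does not need a building permit.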